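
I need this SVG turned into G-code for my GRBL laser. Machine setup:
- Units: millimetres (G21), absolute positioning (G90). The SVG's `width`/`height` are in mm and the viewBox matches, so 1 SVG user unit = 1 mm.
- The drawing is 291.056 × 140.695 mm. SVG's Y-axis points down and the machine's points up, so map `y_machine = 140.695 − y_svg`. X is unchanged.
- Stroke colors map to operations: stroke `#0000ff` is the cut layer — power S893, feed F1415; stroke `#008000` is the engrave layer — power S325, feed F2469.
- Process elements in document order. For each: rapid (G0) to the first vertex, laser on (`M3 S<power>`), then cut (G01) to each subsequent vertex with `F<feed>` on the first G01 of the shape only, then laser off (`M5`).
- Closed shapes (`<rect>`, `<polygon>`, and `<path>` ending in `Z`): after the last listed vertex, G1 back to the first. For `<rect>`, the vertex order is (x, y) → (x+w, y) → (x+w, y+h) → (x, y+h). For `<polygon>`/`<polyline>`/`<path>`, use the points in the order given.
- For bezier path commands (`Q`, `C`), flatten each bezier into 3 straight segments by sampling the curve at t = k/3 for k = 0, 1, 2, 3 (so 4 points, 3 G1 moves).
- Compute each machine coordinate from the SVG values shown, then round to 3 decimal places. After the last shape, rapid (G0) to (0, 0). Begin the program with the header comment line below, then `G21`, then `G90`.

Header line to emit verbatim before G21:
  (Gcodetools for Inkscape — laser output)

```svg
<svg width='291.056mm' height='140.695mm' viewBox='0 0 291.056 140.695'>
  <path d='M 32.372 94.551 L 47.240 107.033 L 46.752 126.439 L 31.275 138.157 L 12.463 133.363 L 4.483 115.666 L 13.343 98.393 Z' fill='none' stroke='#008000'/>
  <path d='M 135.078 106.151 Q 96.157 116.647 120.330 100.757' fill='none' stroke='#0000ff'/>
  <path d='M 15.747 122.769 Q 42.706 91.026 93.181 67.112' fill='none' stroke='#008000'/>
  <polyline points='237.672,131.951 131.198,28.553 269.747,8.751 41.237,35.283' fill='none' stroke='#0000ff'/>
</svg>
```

viewBox `0 0 291.056 140.695` with mm width/height → 1 unit = 1 mm. Flip: y_m = 140.695 − y_svg.

**Shape 1** — `<path>` regular polygon, stroke `#008000` → engrave (S325, F2469). Machine vertices: (32.372,46.144) → (47.240,33.662) → (46.752,14.256) → (31.275,2.538) → (12.463,7.332) → (4.483,25.029) → (13.343,42.302) → (32.372,46.144). Closed: final G1 returns to the first vertex.

**Shape 2** — `<path>` quadratic bezier, stroke `#0000ff` → cut (S893, F1415). Control points (SVG): P0=(135.078,106.151), P1=(96.157,116.647), P2=(120.330,100.757); sampled at t=k/3. Machine vertices: (135.078,34.544) → (116.141,30.478) → (111.225,32.276) → (120.330,39.938). Open path.

**Shape 3** — `<path>` quadratic bezier, stroke `#008000` → engrave (S325, F2469). Control points (SVG): P0=(15.747,122.769), P1=(42.706,91.026), P2=(93.181,67.112); sampled at t=k/3. Machine vertices: (15.747,17.926) → (36.333,38.218) → (62.144,56.770) → (93.181,73.583). Open path.

**Shape 4** — `<polyline>` open polyline, stroke `#0000ff` → cut (S893, F1415). Machine vertices: (237.672,8.744) → (131.198,112.142) → (269.747,131.944) → (41.237,105.412). Open path.

(Gcodetools for Inkscape — laser output)
G21
G90
G0 X32.372 Y46.144
M3 S325
G01 X47.240 Y33.662 F2469
G01 X46.752 Y14.256
G01 X31.275 Y2.538
G01 X12.463 Y7.332
G01 X4.483 Y25.029
G01 X13.343 Y42.302
G01 X32.372 Y46.144
M5
G0 X135.078 Y34.544
M3 S893
G01 X116.141 Y30.478 F1415
G01 X111.225 Y32.276
G01 X120.330 Y39.938
M5
G0 X15.747 Y17.926
M3 S325
G01 X36.333 Y38.218 F2469
G01 X62.144 Y56.770
G01 X93.181 Y73.583
M5
G0 X237.672 Y8.744
M3 S893
G01 X131.198 Y112.142 F1415
G01 X269.747 Y131.944
G01 X41.237 Y105.412
M5
G0 X0.000 Y0.000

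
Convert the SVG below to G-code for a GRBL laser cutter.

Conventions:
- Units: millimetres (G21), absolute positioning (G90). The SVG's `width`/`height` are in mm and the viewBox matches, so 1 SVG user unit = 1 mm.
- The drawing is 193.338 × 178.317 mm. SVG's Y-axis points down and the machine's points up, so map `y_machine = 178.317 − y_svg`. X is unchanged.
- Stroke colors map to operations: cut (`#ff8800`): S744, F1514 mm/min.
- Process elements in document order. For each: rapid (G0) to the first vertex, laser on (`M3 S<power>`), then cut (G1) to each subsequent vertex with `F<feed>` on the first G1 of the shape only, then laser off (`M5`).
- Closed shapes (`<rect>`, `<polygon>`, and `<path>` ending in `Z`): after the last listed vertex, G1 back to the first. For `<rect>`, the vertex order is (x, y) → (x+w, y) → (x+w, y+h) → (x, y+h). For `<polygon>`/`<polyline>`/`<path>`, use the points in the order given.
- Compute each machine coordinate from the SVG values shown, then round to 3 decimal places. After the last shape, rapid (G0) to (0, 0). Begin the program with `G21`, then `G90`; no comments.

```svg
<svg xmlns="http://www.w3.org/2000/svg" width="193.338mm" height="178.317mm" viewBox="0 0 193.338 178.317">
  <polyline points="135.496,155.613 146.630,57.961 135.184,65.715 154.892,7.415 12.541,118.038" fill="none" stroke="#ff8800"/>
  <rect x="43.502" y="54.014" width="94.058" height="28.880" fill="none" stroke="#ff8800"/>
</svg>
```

viewBox `0 0 193.338 178.317` with mm width/height → 1 unit = 1 mm. Flip: y_m = 178.317 − y_svg.

**Shape 1** — `<polyline>` open polyline, stroke `#ff8800` → cut (S744, F1514). Machine vertices: (135.496,22.704) → (146.630,120.356) → (135.184,112.602) → (154.892,170.902) → (12.541,60.279). Open path.

**Shape 2** — `<rect>` rectangle, stroke `#ff8800` → cut (S744, F1514). Machine vertices: (43.502,124.303) → (137.560,124.303) → (137.560,95.423) → (43.502,95.423) → (43.502,124.303). Closed: final G1 returns to the first vertex.

G21
G90
G0 X135.496 Y22.704
M3 S744
G1 X146.630 Y120.356 F1514
G1 X135.184 Y112.602
G1 X154.892 Y170.902
G1 X12.541 Y60.279
M5
G0 X43.502 Y124.303
M3 S744
G1 X137.560 Y124.303 F1514
G1 X137.560 Y95.423
G1 X43.502 Y95.423
G1 X43.502 Y124.303
M5
G0 X0.000 Y0.000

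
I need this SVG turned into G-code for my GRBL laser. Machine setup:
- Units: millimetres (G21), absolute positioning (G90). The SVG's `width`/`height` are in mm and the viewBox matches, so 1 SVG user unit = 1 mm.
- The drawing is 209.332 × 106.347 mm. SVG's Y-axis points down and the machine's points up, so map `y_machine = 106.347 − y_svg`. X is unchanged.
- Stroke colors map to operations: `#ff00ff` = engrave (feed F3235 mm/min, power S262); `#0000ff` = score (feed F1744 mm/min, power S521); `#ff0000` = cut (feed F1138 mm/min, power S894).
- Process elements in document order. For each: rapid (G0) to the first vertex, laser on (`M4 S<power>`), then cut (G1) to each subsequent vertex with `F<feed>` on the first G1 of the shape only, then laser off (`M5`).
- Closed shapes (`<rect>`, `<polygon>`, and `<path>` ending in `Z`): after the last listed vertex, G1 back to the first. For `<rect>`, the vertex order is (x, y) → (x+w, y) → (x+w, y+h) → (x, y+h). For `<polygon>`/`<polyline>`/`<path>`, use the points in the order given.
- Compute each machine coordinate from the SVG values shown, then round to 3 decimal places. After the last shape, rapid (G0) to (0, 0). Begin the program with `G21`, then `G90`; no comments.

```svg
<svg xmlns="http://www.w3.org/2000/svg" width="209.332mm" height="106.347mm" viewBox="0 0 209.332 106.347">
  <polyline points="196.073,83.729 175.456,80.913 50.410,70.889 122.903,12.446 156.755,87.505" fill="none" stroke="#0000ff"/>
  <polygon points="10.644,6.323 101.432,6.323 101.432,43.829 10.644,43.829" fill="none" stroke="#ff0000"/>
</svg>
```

1 u = 1 mm; y_m = 106.347 − y.

[1] `<polyline>` open polyline, #0000ff→score S521 F1744: (196.073,22.618) → (175.456,25.434) → (50.410,35.458) → (122.903,93.901) → (156.755,18.842)

[2] `<polygon>` rectangle, #ff0000→cut S894 F1138: (10.644,100.024) → (101.432,100.024) → (101.432,62.518) → (10.644,62.518) → (10.644,100.024) (closed)

G21
G90
G0 X196.073 Y22.618
M4 S521
G1 X175.456 Y25.434 F1744
G1 X50.410 Y35.458
G1 X122.903 Y93.901
G1 X156.755 Y18.842
M5
G0 X10.644 Y100.024
M4 S894
G1 X101.432 Y100.024 F1138
G1 X101.432 Y62.518
G1 X10.644 Y62.518
G1 X10.644 Y100.024
M5
G0 X0.000 Y0.000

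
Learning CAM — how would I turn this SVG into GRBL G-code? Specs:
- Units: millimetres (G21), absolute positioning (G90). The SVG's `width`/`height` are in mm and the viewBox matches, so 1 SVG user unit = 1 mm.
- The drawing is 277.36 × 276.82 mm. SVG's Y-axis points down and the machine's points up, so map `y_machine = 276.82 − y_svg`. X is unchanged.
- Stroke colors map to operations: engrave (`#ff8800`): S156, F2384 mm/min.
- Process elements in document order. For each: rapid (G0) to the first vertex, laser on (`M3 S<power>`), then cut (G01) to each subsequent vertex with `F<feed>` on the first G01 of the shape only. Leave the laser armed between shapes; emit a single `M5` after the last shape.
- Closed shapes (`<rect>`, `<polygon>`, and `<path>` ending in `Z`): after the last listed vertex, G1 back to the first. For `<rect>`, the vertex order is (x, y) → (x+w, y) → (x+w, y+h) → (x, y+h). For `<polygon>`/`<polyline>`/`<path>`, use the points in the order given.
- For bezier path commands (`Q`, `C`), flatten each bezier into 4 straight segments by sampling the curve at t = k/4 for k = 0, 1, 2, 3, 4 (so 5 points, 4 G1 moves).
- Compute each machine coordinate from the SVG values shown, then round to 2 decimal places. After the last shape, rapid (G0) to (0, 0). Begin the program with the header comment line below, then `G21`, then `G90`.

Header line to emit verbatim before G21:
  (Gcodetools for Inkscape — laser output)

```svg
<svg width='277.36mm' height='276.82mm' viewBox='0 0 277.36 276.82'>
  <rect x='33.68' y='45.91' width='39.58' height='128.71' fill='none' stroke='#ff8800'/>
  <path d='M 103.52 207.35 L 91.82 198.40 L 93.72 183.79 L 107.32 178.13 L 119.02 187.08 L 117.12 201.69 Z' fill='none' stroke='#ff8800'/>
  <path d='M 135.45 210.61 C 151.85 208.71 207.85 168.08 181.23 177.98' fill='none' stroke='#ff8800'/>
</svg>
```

1 u = 1 mm; y_m = 276.82 − y.

[1] `<rect>` rectangle, #ff8800→engrave S156 F2384: (33.68,230.91) → (73.26,230.91) → (73.26,102.20) → (33.68,102.20) → (33.68,230.91) (closed)

[2] `<path>` regular polygon, #ff8800→engrave S156 F2384: (103.52,69.47) → (91.82,78.42) → (93.72,93.03) → (107.32,98.69) → (119.02,89.74) → (117.12,75.13) → (103.52,69.47) (closed)

[3] `<path>` cubic bezier, #ff8800→engrave S156 F2384: (135.45,66.21) → (153.27,73.50) → (174.47,86.95) → (187.61,98.19) → (181.23,98.84)

(Gcodetools for Inkscape — laser output)
G21
G90
G0 X33.68 Y230.91
M3 S156
G01 X73.26 Y230.91 F2384
G01 X73.26 Y102.20
G01 X33.68 Y102.20
G01 X33.68 Y230.91
G0 X103.52 Y69.47
M3 S156
G01 X91.82 Y78.42 F2384
G01 X93.72 Y93.03
G01 X107.32 Y98.69
G01 X119.02 Y89.74
G01 X117.12 Y75.13
G01 X103.52 Y69.47
G0 X135.45 Y66.21
M3 S156
G01 X153.27 Y73.50 F2384
G01 X174.47 Y86.95
G01 X187.61 Y98.19
G01 X181.23 Y98.84
M5
G0 X0.00 Y0.00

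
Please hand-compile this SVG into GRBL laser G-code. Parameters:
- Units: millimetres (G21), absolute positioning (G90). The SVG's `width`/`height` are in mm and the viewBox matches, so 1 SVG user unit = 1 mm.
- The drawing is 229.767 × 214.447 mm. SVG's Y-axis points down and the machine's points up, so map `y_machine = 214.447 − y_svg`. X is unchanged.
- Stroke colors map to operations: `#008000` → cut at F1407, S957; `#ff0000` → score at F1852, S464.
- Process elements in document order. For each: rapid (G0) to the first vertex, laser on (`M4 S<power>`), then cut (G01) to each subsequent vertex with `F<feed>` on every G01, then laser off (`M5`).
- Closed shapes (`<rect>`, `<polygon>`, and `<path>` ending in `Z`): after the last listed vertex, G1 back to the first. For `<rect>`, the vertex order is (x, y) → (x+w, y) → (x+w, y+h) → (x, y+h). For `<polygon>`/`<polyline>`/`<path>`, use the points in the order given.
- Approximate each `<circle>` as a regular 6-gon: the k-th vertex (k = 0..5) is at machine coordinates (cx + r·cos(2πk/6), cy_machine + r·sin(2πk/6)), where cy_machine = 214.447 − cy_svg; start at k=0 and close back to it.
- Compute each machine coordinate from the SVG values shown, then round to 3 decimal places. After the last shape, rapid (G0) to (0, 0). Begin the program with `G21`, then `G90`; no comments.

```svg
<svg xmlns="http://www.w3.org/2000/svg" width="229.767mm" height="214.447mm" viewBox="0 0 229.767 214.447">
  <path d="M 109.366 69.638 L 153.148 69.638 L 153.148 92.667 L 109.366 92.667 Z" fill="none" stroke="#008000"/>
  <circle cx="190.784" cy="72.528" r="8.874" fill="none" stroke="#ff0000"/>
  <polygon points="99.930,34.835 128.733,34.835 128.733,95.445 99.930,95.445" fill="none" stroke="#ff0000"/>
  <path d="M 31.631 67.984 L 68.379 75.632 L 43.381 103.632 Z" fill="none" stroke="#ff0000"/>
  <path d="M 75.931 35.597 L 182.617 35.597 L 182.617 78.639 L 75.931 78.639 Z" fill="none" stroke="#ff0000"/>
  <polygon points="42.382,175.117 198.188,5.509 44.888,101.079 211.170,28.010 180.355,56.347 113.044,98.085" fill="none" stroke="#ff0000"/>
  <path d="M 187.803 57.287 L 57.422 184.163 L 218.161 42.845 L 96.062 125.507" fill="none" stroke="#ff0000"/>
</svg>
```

G21
G90
G0 X109.366 Y144.809
M4 S957
G01 X153.148 Y144.809 F1407
G01 X153.148 Y121.780 F1407
G01 X109.366 Y121.780 F1407
G01 X109.366 Y144.809 F1407
M5
G0 X199.658 Y141.919
M4 S464
G01 X195.221 Y149.604 F1852
G01 X186.347 Y149.604 F1852
G01 X181.910 Y141.919 F1852
G01 X186.347 Y134.234 F1852
G01 X195.221 Y134.234 F1852
G01 X199.658 Y141.919 F1852
M5
G0 X99.930 Y179.612
M4 S464
G01 X128.733 Y179.612 F1852
G01 X128.733 Y119.002 F1852
G01 X99.930 Y119.002 F1852
G01 X99.930 Y179.612 F1852
M5
G0 X31.631 Y146.463
M4 S464
G01 X68.379 Y138.815 F1852
G01 X43.381 Y110.815 F1852
G01 X31.631 Y146.463 F1852
M5
G0 X75.931 Y178.850
M4 S464
G01 X182.617 Y178.850 F1852
G01 X182.617 Y135.808 F1852
G01 X75.931 Y135.808 F1852
G01 X75.931 Y178.850 F1852
M5
G0 X42.382 Y39.330
M4 S464
G01 X198.188 Y208.938 F1852
G01 X44.888 Y113.368 F1852
G01 X211.170 Y186.437 F1852
G01 X180.355 Y158.100 F1852
G01 X113.044 Y116.362 F1852
G01 X42.382 Y39.330 F1852
M5
G0 X187.803 Y157.160
M4 S464
G01 X57.422 Y30.284 F1852
G01 X218.161 Y171.602 F1852
G01 X96.062 Y88.940 F1852
M5
G0 X0.000 Y0.000

Since the viewBox matches the mm dimensions, user units are millimetres directly. The only transform is the Y-flip y_m = 214.447 − y_svg.

Shape 1 is a rectangle drawn with `<path>`. Its stroke #008000 means cut at S957, F1407. After flipping Y the toolpath is (109.366,144.809) → (153.148,144.809) → (153.148,121.780) → (109.366,121.780) → (109.366,144.809), returning to the start.

Shape 2 is a circle drawn with `<circle>`. Its stroke #ff0000 means score at S464, F1852. After flipping Y the toolpath is (199.658,141.919) → (195.221,149.604) → (186.347,149.604) → (181.910,141.919) → (186.347,134.234) → (195.221,134.234) → (199.658,141.919), returning to the start.

Shape 3 is a rectangle drawn with `<polygon>`. Its stroke #ff0000 means score at S464, F1852. After flipping Y the toolpath is (99.930,179.612) → (128.733,179.612) → (128.733,119.002) → (99.930,119.002) → (99.930,179.612), returning to the start.

Shape 4 is a regular polygon drawn with `<path>`. Its stroke #ff0000 means score at S464, F1852. After flipping Y the toolpath is (31.631,146.463) → (68.379,138.815) → (43.381,110.815) → (31.631,146.463), returning to the start.

Shape 5 is a rectangle drawn with `<path>`. Its stroke #ff0000 means score at S464, F1852. After flipping Y the toolpath is (75.931,178.850) → (182.617,178.850) → (182.617,135.808) → (75.931,135.808) → (75.931,178.850), returning to the start.

Shape 6 is a closed polygon drawn with `<polygon>`. Its stroke #ff0000 means score at S464, F1852. After flipping Y the toolpath is (42.382,39.330) → (198.188,208.938) → (44.888,113.368) → (211.170,186.437) → (180.355,158.100) → (113.044,116.362) → (42.382,39.330), returning to the start.

Shape 7 is a open polyline drawn with `<path>`. Its stroke #ff0000 means score at S464, F1852. After flipping Y the toolpath is (187.803,157.160) → (57.422,30.284) → (218.161,171.602) → (96.062,88.940).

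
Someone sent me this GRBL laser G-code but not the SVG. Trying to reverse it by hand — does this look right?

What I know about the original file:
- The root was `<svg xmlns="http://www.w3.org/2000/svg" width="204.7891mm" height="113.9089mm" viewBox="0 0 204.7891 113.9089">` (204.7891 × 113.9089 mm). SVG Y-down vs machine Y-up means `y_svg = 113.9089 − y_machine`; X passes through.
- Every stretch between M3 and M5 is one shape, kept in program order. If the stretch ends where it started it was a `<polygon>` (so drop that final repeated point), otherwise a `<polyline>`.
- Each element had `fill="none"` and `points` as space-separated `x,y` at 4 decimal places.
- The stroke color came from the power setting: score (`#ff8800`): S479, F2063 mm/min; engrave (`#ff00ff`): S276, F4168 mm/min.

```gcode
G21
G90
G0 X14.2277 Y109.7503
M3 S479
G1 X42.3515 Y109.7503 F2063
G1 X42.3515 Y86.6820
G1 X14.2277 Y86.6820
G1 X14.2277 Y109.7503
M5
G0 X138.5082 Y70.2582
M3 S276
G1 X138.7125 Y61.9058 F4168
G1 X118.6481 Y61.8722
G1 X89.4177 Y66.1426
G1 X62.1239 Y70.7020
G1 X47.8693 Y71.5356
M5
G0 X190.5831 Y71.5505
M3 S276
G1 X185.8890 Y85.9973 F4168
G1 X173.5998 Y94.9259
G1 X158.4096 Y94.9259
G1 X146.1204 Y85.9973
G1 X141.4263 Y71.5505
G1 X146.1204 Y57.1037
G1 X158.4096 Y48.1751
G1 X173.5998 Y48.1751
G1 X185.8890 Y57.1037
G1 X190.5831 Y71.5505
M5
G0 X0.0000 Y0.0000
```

<svg xmlns="http://www.w3.org/2000/svg" width="204.7891mm" height="113.9089mm" viewBox="0 0 204.7891 113.9089">
  <polygon points="14.2277,4.1586 42.3515,4.1586 42.3515,27.2269 14.2277,27.2269" fill="none" stroke="#ff8800"/>
  <polyline points="138.5082,43.6507 138.7125,52.0031 118.6481,52.0367 89.4177,47.7663 62.1239,43.2069 47.8693,42.3733" fill="none" stroke="#ff00ff"/>
  <polygon points="190.5831,42.3584 185.8890,27.9116 173.5998,18.9830 158.4096,18.9830 146.1204,27.9116 141.4263,42.3584 146.1204,56.8052 158.4096,65.7338 173.5998,65.7338 185.8890,56.8052" fill="none" stroke="#ff00ff"/>
</svg>

y_svg = 113.9089 − y_m.

[1] S479→`#ff8800` (score); closed run; points: 14.2277,4.1586 42.3515,4.1586 42.3515,27.2269 14.2277,27.2269

[2] S276→`#ff00ff` (engrave); open run; points: 138.5082,43.6507 138.7125,52.0031 118.6481,52.0367 89.4177,47.7663 62.1239,43.2069 47.8693,42.3733

[3] S276→`#ff00ff` (engrave); closed run; points: 190.5831,42.3584 185.8890,27.9116 173.5998,18.9830 158.4096,18.9830 146.1204,27.9116 141.4263,42.3584 146.1204,56.8052 158.4096,65.7338 173.5998,65.7338 185.8890,56.8052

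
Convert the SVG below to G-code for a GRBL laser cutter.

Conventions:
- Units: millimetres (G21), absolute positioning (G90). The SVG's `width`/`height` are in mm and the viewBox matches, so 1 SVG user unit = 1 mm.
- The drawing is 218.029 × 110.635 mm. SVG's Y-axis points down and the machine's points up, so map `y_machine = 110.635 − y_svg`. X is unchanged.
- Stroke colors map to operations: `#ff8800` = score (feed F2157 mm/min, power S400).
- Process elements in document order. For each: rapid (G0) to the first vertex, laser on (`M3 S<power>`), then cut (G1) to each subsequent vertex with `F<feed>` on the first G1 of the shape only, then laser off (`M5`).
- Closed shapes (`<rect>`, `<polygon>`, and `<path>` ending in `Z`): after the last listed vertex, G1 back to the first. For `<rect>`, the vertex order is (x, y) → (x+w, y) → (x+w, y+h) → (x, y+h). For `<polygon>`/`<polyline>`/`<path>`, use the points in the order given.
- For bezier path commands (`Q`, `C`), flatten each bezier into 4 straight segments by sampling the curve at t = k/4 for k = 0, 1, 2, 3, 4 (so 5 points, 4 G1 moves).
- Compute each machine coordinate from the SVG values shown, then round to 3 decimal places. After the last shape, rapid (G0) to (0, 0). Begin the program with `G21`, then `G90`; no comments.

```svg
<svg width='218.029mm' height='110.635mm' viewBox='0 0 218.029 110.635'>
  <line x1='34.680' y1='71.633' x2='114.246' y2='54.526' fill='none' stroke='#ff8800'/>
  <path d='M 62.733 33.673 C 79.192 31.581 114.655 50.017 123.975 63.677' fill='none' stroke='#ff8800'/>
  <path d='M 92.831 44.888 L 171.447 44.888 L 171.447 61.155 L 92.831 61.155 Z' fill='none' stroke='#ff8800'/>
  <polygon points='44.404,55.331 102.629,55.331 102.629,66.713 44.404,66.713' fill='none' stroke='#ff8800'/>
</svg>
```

G21
G90
G0 X34.680 Y39.002
M3 S400
G1 X114.246 Y56.109 F2157
M5
G0 X62.733 Y76.962
M3 S400
G1 X77.935 Y75.077 F2157
G1 X96.031 Y67.867
G1 X112.789 Y57.703
G1 X123.975 Y46.958
M5
G0 X92.831 Y65.747
M3 S400
G1 X171.447 Y65.747 F2157
G1 X171.447 Y49.480
G1 X92.831 Y49.480
G1 X92.831 Y65.747
M5
G0 X44.404 Y55.304
M3 S400
G1 X102.629 Y55.304 F2157
G1 X102.629 Y43.922
G1 X44.404 Y43.922
G1 X44.404 Y55.304
M5
G0 X0.000 Y0.000

1 u = 1 mm; y_m = 110.635 − y.

[1] `<line>` line segment, #ff8800→score S400 F2157: (34.680,39.002) → (114.246,56.109)

[2] `<path>` cubic bezier, #ff8800→score S400 F2157: (62.733,76.962) → (77.935,75.077) → (96.031,67.867) → (112.789,57.703) → (123.975,46.958)

[3] `<path>` rectangle, #ff8800→score S400 F2157: (92.831,65.747) → (171.447,65.747) → (171.447,49.480) → (92.831,49.480) → (92.831,65.747) (closed)

[4] `<polygon>` rectangle, #ff8800→score S400 F2157: (44.404,55.304) → (102.629,55.304) → (102.629,43.922) → (44.404,43.922) → (44.404,55.304) (closed)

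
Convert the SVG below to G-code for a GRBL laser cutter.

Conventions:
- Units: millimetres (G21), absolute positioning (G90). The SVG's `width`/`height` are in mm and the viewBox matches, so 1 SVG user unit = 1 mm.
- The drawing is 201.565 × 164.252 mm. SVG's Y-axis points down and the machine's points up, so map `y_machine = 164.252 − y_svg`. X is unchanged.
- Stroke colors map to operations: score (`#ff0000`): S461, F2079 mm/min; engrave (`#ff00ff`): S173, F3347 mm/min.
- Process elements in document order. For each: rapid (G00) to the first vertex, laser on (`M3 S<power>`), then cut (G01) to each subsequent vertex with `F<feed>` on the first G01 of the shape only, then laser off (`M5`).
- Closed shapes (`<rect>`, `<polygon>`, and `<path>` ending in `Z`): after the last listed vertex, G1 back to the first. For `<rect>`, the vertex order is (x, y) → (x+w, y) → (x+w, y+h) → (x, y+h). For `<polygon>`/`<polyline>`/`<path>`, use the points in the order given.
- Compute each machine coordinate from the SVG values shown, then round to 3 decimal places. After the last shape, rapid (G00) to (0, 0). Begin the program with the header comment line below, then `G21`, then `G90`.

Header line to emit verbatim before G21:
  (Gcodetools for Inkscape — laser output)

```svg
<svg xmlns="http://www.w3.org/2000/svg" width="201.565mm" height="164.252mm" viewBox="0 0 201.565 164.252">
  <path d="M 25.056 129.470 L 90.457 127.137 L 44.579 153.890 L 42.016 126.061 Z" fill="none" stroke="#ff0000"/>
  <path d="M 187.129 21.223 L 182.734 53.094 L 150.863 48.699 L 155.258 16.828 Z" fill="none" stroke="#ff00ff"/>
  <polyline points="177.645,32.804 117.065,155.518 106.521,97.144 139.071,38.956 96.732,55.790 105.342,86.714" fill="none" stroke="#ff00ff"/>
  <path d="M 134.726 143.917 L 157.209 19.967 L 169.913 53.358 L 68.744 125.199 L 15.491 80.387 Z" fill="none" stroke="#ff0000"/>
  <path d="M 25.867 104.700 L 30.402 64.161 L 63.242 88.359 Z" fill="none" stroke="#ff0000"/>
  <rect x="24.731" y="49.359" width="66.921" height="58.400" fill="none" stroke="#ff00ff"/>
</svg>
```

(Gcodetools for Inkscape — laser output)
G21
G90
G00 X25.056 Y34.782
M3 S461
G01 X90.457 Y37.115 F2079
G01 X44.579 Y10.362
G01 X42.016 Y38.191
G01 X25.056 Y34.782
M5
G00 X187.129 Y143.029
M3 S173
G01 X182.734 Y111.158 F3347
G01 X150.863 Y115.553
G01 X155.258 Y147.424
G01 X187.129 Y143.029
M5
G00 X177.645 Y131.448
M3 S173
G01 X117.065 Y8.734 F3347
G01 X106.521 Y67.108
G01 X139.071 Y125.296
G01 X96.732 Y108.462
G01 X105.342 Y77.538
M5
G00 X134.726 Y20.335
M3 S461
G01 X157.209 Y144.285 F2079
G01 X169.913 Y110.894
G01 X68.744 Y39.053
G01 X15.491 Y83.865
G01 X134.726 Y20.335
M5
G00 X25.867 Y59.552
M3 S461
G01 X30.402 Y100.091 F2079
G01 X63.242 Y75.893
G01 X25.867 Y59.552
M5
G00 X24.731 Y114.893
M3 S173
G01 X91.652 Y114.893 F3347
G01 X91.652 Y56.493
G01 X24.731 Y56.493
G01 X24.731 Y114.893
M5
G00 X0.000 Y0.000

1 u = 1 mm; y_m = 164.252 − y.

[1] `<path>` closed polygon, #ff0000→score S461 F2079: (25.056,34.782) → (90.457,37.115) → (44.579,10.362) → (42.016,38.191) → (25.056,34.782) (closed)

[2] `<path>` regular polygon, #ff00ff→engrave S173 F3347: (187.129,143.029) → (182.734,111.158) → (150.863,115.553) → (155.258,147.424) → (187.129,143.029) (closed)

[3] `<polyline>` open polyline, #ff00ff→engrave S173 F3347: (177.645,131.448) → (117.065,8.734) → (106.521,67.108) → (139.071,125.296) → (96.732,108.462) → (105.342,77.538)

[4] `<path>` closed polygon, #ff0000→score S461 F2079: (134.726,20.335) → (157.209,144.285) → (169.913,110.894) → (68.744,39.053) → (15.491,83.865) → (134.726,20.335) (closed)

[5] `<path>` regular polygon, #ff0000→score S461 F2079: (25.867,59.552) → (30.402,100.091) → (63.242,75.893) → (25.867,59.552) (closed)

[6] `<rect>` rectangle, #ff00ff→engrave S173 F3347: (24.731,114.893) → (91.652,114.893) → (91.652,56.493) → (24.731,56.493) → (24.731,114.893) (closed)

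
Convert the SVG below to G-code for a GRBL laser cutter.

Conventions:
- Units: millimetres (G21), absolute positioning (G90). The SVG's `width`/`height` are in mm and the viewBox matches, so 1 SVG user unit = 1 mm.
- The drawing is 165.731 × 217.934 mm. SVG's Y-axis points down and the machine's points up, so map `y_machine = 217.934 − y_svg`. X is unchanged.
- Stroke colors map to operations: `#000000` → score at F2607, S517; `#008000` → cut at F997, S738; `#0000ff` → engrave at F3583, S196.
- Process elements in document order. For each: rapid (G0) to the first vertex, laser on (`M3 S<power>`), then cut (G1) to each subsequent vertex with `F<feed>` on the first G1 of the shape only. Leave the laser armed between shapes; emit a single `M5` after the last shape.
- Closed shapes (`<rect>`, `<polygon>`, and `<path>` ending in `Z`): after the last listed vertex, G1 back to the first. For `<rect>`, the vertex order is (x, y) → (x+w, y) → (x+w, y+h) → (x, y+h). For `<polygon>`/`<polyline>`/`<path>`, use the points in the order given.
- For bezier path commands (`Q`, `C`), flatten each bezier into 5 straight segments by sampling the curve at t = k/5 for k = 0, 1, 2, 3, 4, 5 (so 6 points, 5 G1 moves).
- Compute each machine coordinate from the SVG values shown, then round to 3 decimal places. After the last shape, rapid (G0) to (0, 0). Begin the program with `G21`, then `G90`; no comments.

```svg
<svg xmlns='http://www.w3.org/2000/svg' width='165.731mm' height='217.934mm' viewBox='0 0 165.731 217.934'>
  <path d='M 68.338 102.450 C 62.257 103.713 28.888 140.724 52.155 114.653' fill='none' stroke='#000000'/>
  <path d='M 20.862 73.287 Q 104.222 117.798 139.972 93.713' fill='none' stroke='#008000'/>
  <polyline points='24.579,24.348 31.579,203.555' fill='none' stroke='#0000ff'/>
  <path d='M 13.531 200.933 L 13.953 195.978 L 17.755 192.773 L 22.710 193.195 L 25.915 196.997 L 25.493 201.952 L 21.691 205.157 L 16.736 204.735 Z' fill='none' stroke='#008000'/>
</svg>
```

viewBox `0 0 165.731 217.934` with mm width/height → 1 unit = 1 mm. Flip: y_m = 217.934 − y_svg.

**Shape 1** — `<path>` cubic bezier, stroke `#000000` → score (S517, F2607). Control points (SVG): P0=(68.338,102.450), P1=(62.257,103.713), P2=(28.888,140.724), P3=(52.155,114.653); sampled at t=k/5. Machine vertices: (68.338,115.484) → (62.086,111.227) → (53.314,103.134) → (46.049,95.950) → (44.320,94.418) → (52.155,103.281). Open path.

**Shape 2** — `<path>` quadratic bezier, stroke `#008000` → cut (S738, F997). Control points (SVG): P0=(20.862,73.287), P1=(104.222,117.798), P2=(139.972,93.713); sampled at t=k/5. Machine vertices: (20.862,144.647) → (52.302,129.586) → (79.932,120.014) → (103.754,115.928) → (123.768,117.331) → (139.972,124.221). Open path.

**Shape 3** — `<polyline>` line segment, stroke `#0000ff` → engrave (S196, F3583). Machine vertices: (24.579,193.586) → (31.579,14.379). Open path.

**Shape 4** — `<path>` regular polygon, stroke `#008000` → cut (S738, F997). Machine vertices: (13.531,17.001) → (13.953,21.956) → (17.755,25.161) → (22.710,24.739) → (25.915,20.937) → (25.493,15.982) → (21.691,12.777) → (16.736,13.199) → (13.531,17.001). Closed: final G1 returns to the first vertex.

G21
G90
G0 X68.338 Y115.484
M3 S517
G1 X62.086 Y111.227 F2607
G1 X53.314 Y103.134
G1 X46.049 Y95.950
G1 X44.320 Y94.418
G1 X52.155 Y103.281
G0 X20.862 Y144.647
M3 S738
G1 X52.302 Y129.586 F997
G1 X79.932 Y120.014
G1 X103.754 Y115.928
G1 X123.768 Y117.331
G1 X139.972 Y124.221
G0 X24.579 Y193.586
M3 S196
G1 X31.579 Y14.379 F3583
G0 X13.531 Y17.001
M3 S738
G1 X13.953 Y21.956 F997
G1 X17.755 Y25.161
G1 X22.710 Y24.739
G1 X25.915 Y20.937
G1 X25.493 Y15.982
G1 X21.691 Y12.777
G1 X16.736 Y13.199
G1 X13.531 Y17.001
M5
G0 X0.000 Y0.000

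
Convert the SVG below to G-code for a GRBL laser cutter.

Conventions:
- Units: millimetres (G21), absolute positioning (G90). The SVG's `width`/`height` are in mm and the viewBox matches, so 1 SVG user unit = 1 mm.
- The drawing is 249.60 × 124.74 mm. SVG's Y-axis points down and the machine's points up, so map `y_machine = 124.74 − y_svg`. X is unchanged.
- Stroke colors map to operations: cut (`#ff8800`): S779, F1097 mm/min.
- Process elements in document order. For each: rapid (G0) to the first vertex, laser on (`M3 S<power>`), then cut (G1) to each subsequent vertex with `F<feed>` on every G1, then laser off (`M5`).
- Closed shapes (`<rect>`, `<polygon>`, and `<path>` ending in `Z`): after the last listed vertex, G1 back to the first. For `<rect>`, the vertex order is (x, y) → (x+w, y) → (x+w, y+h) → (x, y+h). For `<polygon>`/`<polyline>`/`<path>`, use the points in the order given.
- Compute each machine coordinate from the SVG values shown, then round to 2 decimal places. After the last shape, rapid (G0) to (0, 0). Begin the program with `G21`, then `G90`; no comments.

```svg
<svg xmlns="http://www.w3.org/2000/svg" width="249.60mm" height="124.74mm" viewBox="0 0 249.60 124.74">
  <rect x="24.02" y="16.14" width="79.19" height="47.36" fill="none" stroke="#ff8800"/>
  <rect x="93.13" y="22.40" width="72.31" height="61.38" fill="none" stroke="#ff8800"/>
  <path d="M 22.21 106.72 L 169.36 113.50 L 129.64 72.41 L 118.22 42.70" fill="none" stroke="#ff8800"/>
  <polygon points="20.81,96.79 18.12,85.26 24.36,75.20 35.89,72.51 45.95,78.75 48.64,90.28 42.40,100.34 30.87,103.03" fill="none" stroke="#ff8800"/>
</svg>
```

G21
G90
G0 X24.02 Y108.60
M3 S779
G1 X103.21 Y108.60 F1097
G1 X103.21 Y61.24 F1097
G1 X24.02 Y61.24 F1097
G1 X24.02 Y108.60 F1097
M5
G0 X93.13 Y102.34
M3 S779
G1 X165.44 Y102.34 F1097
G1 X165.44 Y40.96 F1097
G1 X93.13 Y40.96 F1097
G1 X93.13 Y102.34 F1097
M5
G0 X22.21 Y18.02
M3 S779
G1 X169.36 Y11.24 F1097
G1 X129.64 Y52.33 F1097
G1 X118.22 Y82.04 F1097
M5
G0 X20.81 Y27.95
M3 S779
G1 X18.12 Y39.48 F1097
G1 X24.36 Y49.54 F1097
G1 X35.89 Y52.23 F1097
G1 X45.95 Y45.99 F1097
G1 X48.64 Y34.46 F1097
G1 X42.40 Y24.40 F1097
G1 X30.87 Y21.71 F1097
G1 X20.81 Y27.95 F1097
M5
G0 X0.00 Y0.00

Since the viewBox matches the mm dimensions, user units are millimetres directly. The only transform is the Y-flip y_m = 124.74 − y_svg.

Shape 1 is a rectangle drawn with `<rect>`. Its stroke #ff8800 means cut at S779, F1097. After flipping Y the toolpath is (24.02,108.60) → (103.21,108.60) → (103.21,61.24) → (24.02,61.24) → (24.02,108.60), returning to the start.

Shape 2 is a rectangle drawn with `<rect>`. Its stroke #ff8800 means cut at S779, F1097. After flipping Y the toolpath is (93.13,102.34) → (165.44,102.34) → (165.44,40.96) → (93.13,40.96) → (93.13,102.34), returning to the start.

Shape 3 is a open polyline drawn with `<path>`. Its stroke #ff8800 means cut at S779, F1097. After flipping Y the toolpath is (22.21,18.02) → (169.36,11.24) → (129.64,52.33) → (118.22,82.04).

Shape 4 is a regular polygon drawn with `<polygon>`. Its stroke #ff8800 means cut at S779, F1097. After flipping Y the toolpath is (20.81,27.95) → (18.12,39.48) → (24.36,49.54) → (35.89,52.23) → (45.95,45.99) → (48.64,34.46) → (42.40,24.40) → (30.87,21.71) → (20.81,27.95), returning to the start.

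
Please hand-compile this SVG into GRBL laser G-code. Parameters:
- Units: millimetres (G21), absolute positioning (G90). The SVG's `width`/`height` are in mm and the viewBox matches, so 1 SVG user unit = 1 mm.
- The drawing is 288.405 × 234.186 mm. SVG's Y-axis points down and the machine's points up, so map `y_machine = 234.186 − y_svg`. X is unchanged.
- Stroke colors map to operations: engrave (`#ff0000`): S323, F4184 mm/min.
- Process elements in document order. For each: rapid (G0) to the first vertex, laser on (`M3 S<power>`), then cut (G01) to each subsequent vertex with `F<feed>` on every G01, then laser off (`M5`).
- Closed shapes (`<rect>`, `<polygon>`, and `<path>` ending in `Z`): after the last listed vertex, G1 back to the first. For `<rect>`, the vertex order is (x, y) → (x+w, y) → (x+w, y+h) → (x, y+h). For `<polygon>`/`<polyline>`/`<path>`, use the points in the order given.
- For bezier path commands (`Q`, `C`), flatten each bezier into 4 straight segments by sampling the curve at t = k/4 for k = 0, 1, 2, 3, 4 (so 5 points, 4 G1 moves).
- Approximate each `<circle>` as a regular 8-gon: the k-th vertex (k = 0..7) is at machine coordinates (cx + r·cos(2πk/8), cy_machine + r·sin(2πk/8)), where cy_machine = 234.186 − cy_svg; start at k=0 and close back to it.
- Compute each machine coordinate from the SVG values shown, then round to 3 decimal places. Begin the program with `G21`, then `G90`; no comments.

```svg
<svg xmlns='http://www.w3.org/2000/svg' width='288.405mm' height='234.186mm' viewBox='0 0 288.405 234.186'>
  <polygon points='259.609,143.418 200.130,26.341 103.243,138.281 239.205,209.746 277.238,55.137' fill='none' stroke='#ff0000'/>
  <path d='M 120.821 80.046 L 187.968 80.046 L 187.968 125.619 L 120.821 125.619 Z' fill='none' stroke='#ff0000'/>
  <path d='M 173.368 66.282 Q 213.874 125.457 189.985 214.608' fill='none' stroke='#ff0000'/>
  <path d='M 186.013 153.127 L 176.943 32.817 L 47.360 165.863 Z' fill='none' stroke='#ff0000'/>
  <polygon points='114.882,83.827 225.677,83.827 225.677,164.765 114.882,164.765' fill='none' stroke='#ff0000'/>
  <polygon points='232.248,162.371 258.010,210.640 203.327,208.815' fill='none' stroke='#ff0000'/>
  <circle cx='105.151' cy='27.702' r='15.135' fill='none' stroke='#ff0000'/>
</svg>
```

G21
G90
G0 X259.609 Y90.768
M3 S323
G01 X200.130 Y207.845 F4184
G01 X103.243 Y95.905 F4184
G01 X239.205 Y24.440 F4184
G01 X277.238 Y179.049 F4184
G01 X259.609 Y90.768 F4184
M5
G0 X120.821 Y154.140
M3 S323
G01 X187.968 Y154.140 F4184
G01 X187.968 Y108.567 F4184
G01 X120.821 Y108.567 F4184
G01 X120.821 Y154.140 F4184
M5
G0 X173.368 Y167.904
M3 S323
G01 X189.596 Y136.443 F4184
G01 X197.775 Y101.235 F4184
G01 X197.905 Y62.280 F4184
G01 X189.985 Y19.578 F4184
M5
G0 X186.013 Y81.059
M3 S323
G01 X176.943 Y201.369 F4184
G01 X47.360 Y68.323 F4184
G01 X186.013 Y81.059 F4184
M5
G0 X114.882 Y150.359
M3 S323
G01 X225.677 Y150.359 F4184
G01 X225.677 Y69.421 F4184
G01 X114.882 Y69.421 F4184
G01 X114.882 Y150.359 F4184
M5
G0 X232.248 Y71.815
M3 S323
G01 X258.010 Y23.546 F4184
G01 X203.327 Y25.371 F4184
G01 X232.248 Y71.815 F4184
M5
G0 X120.286 Y206.484
M3 S323
G01 X115.853 Y217.186 F4184
G01 X105.151 Y221.619 F4184
G01 X94.449 Y217.186 F4184
G01 X90.016 Y206.484 F4184
G01 X94.449 Y195.782 F4184
G01 X105.151 Y191.349 F4184
G01 X115.853 Y195.782 F4184
G01 X120.286 Y206.484 F4184
M5

Since the viewBox matches the mm dimensions, user units are millimetres directly. The only transform is the Y-flip y_m = 234.186 − y_svg.

Shape 1 is a closed polygon drawn with `<polygon>`. Its stroke #ff0000 means engrave at S323, F4184. After flipping Y the toolpath is (259.609,90.768) → (200.130,207.845) → (103.243,95.905) → (239.205,24.440) → (277.238,179.049) → (259.609,90.768), returning to the start.

Shape 2 is a rectangle drawn with `<path>`. Its stroke #ff0000 means engrave at S323, F4184. After flipping Y the toolpath is (120.821,154.140) → (187.968,154.140) → (187.968,108.567) → (120.821,108.567) → (120.821,154.140), returning to the start.

Shape 3 is a quadratic bezier drawn with `<path>`. Its stroke #ff0000 means engrave at S323, F4184. After flipping Y the toolpath is (173.368,167.904) → (189.596,136.443) → (197.775,101.235) → (197.905,62.280) → (189.985,19.578).

Shape 4 is a closed polygon drawn with `<path>`. Its stroke #ff0000 means engrave at S323, F4184. After flipping Y the toolpath is (186.013,81.059) → (176.943,201.369) → (47.360,68.323) → (186.013,81.059), returning to the start.

Shape 5 is a rectangle drawn with `<polygon>`. Its stroke #ff0000 means engrave at S323, F4184. After flipping Y the toolpath is (114.882,150.359) → (225.677,150.359) → (225.677,69.421) → (114.882,69.421) → (114.882,150.359), returning to the start.

Shape 6 is a regular polygon drawn with `<polygon>`. Its stroke #ff0000 means engrave at S323, F4184. After flipping Y the toolpath is (232.248,71.815) → (258.010,23.546) → (203.327,25.371) → (232.248,71.815), returning to the start.

Shape 7 is a circle drawn with `<circle>`. Its stroke #ff0000 means engrave at S323, F4184. After flipping Y the toolpath is (120.286,206.484) → (115.853,217.186) → (105.151,221.619) → (94.449,217.186) → (90.016,206.484) → (94.449,195.782) → (105.151,191.349) → (115.853,195.782) → (120.286,206.484), returning to the start.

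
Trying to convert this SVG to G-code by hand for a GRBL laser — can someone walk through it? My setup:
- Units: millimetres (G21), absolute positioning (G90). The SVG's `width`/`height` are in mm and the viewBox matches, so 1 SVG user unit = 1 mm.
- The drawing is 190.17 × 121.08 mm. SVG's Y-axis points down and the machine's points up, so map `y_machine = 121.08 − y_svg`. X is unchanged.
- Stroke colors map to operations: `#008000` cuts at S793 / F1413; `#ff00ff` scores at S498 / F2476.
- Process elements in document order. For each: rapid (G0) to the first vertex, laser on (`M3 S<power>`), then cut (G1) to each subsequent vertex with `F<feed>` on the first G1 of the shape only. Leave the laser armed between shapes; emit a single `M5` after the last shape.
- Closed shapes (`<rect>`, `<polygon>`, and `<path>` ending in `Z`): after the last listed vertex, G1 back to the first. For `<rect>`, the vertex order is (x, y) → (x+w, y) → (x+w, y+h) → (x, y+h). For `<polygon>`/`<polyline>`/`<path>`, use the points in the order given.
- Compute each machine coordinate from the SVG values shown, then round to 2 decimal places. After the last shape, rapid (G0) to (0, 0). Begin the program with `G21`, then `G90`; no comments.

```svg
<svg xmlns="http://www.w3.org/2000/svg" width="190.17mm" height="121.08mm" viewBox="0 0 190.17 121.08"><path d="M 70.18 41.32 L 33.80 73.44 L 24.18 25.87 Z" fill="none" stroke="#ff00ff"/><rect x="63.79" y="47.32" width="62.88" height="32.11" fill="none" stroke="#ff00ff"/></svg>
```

viewBox `0 0 190.17 121.08` with mm width/height → 1 unit = 1 mm. Flip: y_m = 121.08 − y_svg.

**Shape 1** — `<path>` regular polygon, stroke `#ff00ff` → score (S498, F2476). Machine vertices: (70.18,79.76) → (33.80,47.64) → (24.18,95.21) → (70.18,79.76). Closed: final G1 returns to the first vertex.

**Shape 2** — `<rect>` rectangle, stroke `#ff00ff` → score (S498, F2476). Machine vertices: (63.79,73.76) → (126.67,73.76) → (126.67,41.65) → (63.79,41.65) → (63.79,73.76). Closed: final G1 returns to the first vertex.

G21
G90
G0 X70.18 Y79.76
M3 S498
G1 X33.80 Y47.64 F2476
G1 X24.18 Y95.21
G1 X70.18 Y79.76
G0 X63.79 Y73.76
M3 S498
G1 X126.67 Y73.76 F2476
G1 X126.67 Y41.65
G1 X63.79 Y41.65
G1 X63.79 Y73.76
M5
G0 X0.00 Y0.00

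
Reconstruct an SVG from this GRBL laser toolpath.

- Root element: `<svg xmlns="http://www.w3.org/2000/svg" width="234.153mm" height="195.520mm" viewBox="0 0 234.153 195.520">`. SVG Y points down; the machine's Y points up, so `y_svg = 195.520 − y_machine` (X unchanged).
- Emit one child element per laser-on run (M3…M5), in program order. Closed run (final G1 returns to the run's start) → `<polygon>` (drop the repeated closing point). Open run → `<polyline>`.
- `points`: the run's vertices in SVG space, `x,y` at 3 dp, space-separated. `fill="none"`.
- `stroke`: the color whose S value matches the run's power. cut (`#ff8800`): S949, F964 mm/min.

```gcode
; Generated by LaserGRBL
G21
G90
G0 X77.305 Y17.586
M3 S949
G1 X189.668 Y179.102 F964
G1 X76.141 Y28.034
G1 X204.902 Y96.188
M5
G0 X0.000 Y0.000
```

<svg xmlns="http://www.w3.org/2000/svg" width="234.153mm" height="195.520mm" viewBox="0 0 234.153 195.520">
  <polyline points="77.305,177.934 189.668,16.418 76.141,167.486 204.902,99.332" fill="none" stroke="#ff8800"/>
</svg>

Each laser-on run becomes one SVG element. Flip Y back into SVG space with y_svg = 195.520 − y_machine. Every run uses S949, so all elements get stroke `#ff8800` (cut).

Run 1: The run is open, so emit a `<polyline>` with points (Y-flipped): 77.305,177.934 189.668,16.418 76.141,167.486 204.902,99.332.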